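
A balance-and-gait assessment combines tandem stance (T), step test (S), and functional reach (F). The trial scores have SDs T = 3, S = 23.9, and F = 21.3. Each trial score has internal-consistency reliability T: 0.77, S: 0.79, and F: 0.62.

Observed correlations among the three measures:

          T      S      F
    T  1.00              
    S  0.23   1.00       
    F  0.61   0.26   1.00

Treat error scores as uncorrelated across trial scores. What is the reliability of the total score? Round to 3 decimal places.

Var(T+S+F) = 3² + 23.9² + 21.3² + 2·[3·23.9·0.23 + 3·21.3·0.61 + 23.9·21.3·0.26] = 1033.9 + 375.656 = 1409.56.
Because errors are independent across components, Cov(Tᵢ,Tⱼ) = Cov(Xᵢ,Xⱼ); the off-diagonal part of the true-score variance is the same as above.
True-score variance = [3²·0.77 + 23.9²·0.79 + 21.3²·0.62] + 375.656 = 739.474 + 375.656 = 1115.13.
Reliability = 1115.13 / 1409.56 = 0.791.

0.791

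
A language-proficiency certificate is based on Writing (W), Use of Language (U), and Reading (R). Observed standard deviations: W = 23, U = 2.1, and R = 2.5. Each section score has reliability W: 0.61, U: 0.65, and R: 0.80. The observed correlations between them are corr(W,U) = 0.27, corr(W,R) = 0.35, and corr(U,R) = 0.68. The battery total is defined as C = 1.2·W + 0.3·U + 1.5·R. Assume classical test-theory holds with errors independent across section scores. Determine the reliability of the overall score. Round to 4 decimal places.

0.6516

Var(C) = 1.2²·23² + 0.3²·2.1² + 1.5²·2.5² + 2·[0.36·23·2.1·0.27 + 1.8·23·2.5·0.35 + 0.45·2.1·2.5·0.68] = 776.219 + 85.0525 = 861.272.
Because errors are independent across components, Cov(Tᵢ,Tⱼ) = Cov(Xᵢ,Xⱼ); the off-diagonal part of the true-score variance is the same as above.
True-score variance = [1.2²·23²·0.61 + 0.3²·2.1²·0.65 + 1.5²·2.5²·0.80] + 85.0525 = 476.182 + 85.0525 = 561.234.
Reliability = 561.234 / 861.272 = 0.6516.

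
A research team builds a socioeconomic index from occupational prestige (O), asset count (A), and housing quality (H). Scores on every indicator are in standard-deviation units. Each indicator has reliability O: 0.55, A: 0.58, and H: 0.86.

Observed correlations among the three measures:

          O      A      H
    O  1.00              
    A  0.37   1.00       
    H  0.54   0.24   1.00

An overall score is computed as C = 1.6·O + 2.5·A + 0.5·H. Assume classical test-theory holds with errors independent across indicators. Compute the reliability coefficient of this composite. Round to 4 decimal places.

Var(C) = 1.6² + 2.5² + 0.5² + 2·[4·0.37 + 0.8·0.54 + 1.25·0.24] = 9.06 + 4.424 = 13.484.
Under uncorrelated errors the observed covariances equal the true-score covariances, so only the own-variance terms attenuate.
True-score variance = [1.6²·0.55 + 2.5²·0.58 + 0.5²·0.86] + 4.424 = 5.248 + 4.424 = 9.672.
Reliability = 9.672 / 13.484 = 0.7173.

0.7173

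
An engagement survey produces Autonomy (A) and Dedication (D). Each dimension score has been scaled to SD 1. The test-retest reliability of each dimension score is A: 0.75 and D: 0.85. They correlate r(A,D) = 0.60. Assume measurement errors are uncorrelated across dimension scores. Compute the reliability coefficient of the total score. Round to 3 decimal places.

Var(A+D) = 2 + 2·[0.60] = 2 + 1.2 = 3.2.
With uncorrelated errors the cross-covariances are all true-score covariance, so they carry over unchanged; only the diagonal terms shrink to ρᵢσᵢ².
True-score variance = [0.75 + 0.85] + 1.2 = 1.6 + 1.2 = 2.8.
Reliability = 2.8 / 3.2 = 0.875.

0.875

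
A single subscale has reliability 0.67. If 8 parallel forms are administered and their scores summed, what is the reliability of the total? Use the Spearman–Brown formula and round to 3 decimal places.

ρ_k = kρ / (1 + (k−1)ρ) = 8·0.67 / (1 + 7·0.67) = 5.360 / 5.690 = 0.942.

0.942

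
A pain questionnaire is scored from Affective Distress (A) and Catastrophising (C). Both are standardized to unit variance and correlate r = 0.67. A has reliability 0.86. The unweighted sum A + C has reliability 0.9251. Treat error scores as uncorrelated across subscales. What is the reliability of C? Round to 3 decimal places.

0.890

Var(A+C) = 2 + 2·0.67 = 3.340.
True-score variance = ρ_A + ρ_C + 2·0.67, so 0.9251 = (0.86 + ρ_C + 1.34) / 3.340.
ρ_C = 0.9251·3.340 − 0.86 − 1.34 = 0.890.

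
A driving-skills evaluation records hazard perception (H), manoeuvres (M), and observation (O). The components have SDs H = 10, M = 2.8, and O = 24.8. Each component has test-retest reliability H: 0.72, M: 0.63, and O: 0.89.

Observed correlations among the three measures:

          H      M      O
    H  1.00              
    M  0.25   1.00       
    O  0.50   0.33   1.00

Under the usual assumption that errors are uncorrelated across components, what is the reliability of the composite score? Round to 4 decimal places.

Var(H+M+O) = 10² + 2.8² + 24.8² + 2·[10·2.8·0.25 + 10·24.8·0.50 + 2.8·24.8·0.33] = 722.88 + 307.83 = 1030.71.
With uncorrelated errors the cross-covariances are all true-score covariance, so they carry over unchanged; only the diagonal terms shrink to ρᵢσᵢ².
True-score variance = [10²·0.72 + 2.8²·0.63 + 24.8²·0.89] + 307.83 = 624.325 + 307.83 = 932.155.
Reliability = 932.155 / 1030.71 = 0.9044.

0.9044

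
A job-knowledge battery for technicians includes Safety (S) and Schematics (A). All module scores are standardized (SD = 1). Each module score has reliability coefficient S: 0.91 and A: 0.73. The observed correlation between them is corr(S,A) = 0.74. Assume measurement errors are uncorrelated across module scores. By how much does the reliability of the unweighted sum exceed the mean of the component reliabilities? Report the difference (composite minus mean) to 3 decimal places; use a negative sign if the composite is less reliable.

Var(sum) = 2 + 1.48 = 3.48; true-score variance = 1.64 + 1.48 = 3.12; composite reliability = 0.8966.
Mean component reliability = 0.8200.
Difference = 0.8966 − 0.8200 = 0.077.

0.077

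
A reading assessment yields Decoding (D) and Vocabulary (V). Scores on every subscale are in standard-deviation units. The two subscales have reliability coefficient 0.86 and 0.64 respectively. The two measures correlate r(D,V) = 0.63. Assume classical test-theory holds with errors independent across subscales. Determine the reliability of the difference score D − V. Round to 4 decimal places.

Var(D−V) = 1 + 1 − 2·0.63 = 2 − 1.26 = 0.74.
With uncorrelated errors the cross-covariances are all true-score covariance, so they carry over unchanged; only the diagonal terms shrink to ρᵢσᵢ².
True-score variance = [0.86 + 0.64] − 1.26 = 1.5 − 1.26 = 0.24.
Reliability = 0.24 / 0.74 = 0.3243.

0.3243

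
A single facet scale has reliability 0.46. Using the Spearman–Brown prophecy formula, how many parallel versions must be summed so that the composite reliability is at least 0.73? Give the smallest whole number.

4

k ≥ ρ*(1−ρ₁)/(ρ₁(1−ρ*)) = 0.73·0.54 / (0.46·0.27) = 3.174.
Smallest integer k = 4.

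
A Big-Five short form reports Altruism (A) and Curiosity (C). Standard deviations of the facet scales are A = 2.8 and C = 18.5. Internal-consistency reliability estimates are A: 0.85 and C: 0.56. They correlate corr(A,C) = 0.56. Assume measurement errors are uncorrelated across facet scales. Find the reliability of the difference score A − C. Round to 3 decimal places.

Var(A−C) = 2.8² + 18.5² − 2·2.8·18.5·0.56 = 350.09 − 58.016 = 292.074.
With uncorrelated errors the cross-covariances are all true-score covariance, so they carry over unchanged; only the diagonal terms shrink to ρᵢσᵢ².
True-score variance = [2.8²·0.85 + 18.5²·0.56] − 58.016 = 198.324 − 58.016 = 140.308.
Reliability = 140.308 / 292.074 = 0.480.

0.480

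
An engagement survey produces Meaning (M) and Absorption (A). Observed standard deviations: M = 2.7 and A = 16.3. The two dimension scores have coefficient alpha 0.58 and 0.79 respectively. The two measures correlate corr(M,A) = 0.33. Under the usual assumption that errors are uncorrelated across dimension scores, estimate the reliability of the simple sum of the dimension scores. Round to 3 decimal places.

0.805

Var(M+A) = 2.7² + 16.3² + 2·[2.7·16.3·0.33] = 272.98 + 29.0466 = 302.027.
With uncorrelated errors the cross-covariances are all true-score covariance, so they carry over unchanged; only the diagonal terms shrink to ρᵢσᵢ².
True-score variance = [2.7²·0.58 + 16.3²·0.79] + 29.0466 = 214.123 + 29.0466 = 243.17.
Reliability = 243.17 / 302.027 = 0.805.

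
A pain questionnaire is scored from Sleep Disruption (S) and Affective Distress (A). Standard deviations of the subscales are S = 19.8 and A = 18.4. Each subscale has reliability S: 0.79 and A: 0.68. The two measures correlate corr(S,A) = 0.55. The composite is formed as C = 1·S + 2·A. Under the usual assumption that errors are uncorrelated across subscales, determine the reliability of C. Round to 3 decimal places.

Var(C) = 19.8² + 2²·18.4² + 2·[2·19.8·18.4·0.55] = 1746.28 + 801.504 = 2547.78.
Because errors are independent across components, Cov(Tᵢ,Tⱼ) = Cov(Xᵢ,Xⱼ); the off-diagonal part of the true-score variance is the same as above.
True-score variance = [19.8²·0.79 + 2²·18.4²·0.68] + 801.504 = 1230.59 + 801.504 = 2032.1.
Reliability = 2032.1 / 2547.78 = 0.798.

0.798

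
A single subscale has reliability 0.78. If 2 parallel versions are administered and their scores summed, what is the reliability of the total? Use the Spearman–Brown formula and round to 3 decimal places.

0.876

ρ_k = kρ / (1 + (k−1)ρ) = 2·0.78 / (1 + 1·0.78) = 1.560 / 1.780 = 0.876.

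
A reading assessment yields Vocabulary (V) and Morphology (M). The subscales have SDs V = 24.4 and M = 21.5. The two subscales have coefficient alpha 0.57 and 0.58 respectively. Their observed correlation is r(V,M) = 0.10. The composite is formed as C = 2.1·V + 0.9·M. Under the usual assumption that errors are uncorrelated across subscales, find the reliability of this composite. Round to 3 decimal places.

0.598

Var(C) = 2.1²·24.4² + 0.9²·21.5² + 2·[1.89·24.4·21.5·0.10] = 2999.96 + 198.299 = 3198.26.
Under uncorrelated errors the observed covariances equal the true-score covariances, so only the own-variance terms attenuate.
True-score variance = [2.1²·24.4²·0.57 + 0.9²·21.5²·0.58] + 198.299 = 1713.72 + 198.299 = 1912.02.
Reliability = 1912.02 / 3198.26 = 0.598.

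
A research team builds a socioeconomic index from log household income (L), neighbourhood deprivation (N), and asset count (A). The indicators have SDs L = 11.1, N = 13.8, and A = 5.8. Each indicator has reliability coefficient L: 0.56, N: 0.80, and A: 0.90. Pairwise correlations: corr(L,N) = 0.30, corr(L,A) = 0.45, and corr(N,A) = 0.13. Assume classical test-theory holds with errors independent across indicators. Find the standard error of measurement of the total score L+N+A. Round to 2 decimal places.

9.78

Var(total) = 347.29 + 170.66 = 517.95.
True-score variance = 251.626 + 170.66 = 422.286, so reliability = 0.8153.
Error variance = 517.95 − 422.286 = 95.6644; SEM = √95.6644 = 9.78.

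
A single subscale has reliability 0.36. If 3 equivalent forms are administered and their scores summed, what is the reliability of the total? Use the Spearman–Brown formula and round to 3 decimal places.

ρ_k = kρ / (1 + (k−1)ρ) = 3·0.36 / (1 + 2·0.36) = 1.080 / 1.720 = 0.628.

0.628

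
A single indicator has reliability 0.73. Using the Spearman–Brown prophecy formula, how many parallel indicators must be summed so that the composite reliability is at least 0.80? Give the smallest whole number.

k ≥ ρ*(1−ρ₁)/(ρ₁(1−ρ*)) = 0.80·0.27 / (0.73·0.20) = 1.479.
Smallest integer k = 2.

2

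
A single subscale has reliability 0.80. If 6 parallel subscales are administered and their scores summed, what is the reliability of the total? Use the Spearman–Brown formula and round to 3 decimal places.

0.960

ρ_k = kρ / (1 + (k−1)ρ) = 6·0.80 / (1 + 5·0.80) = 4.800 / 5.000 = 0.960.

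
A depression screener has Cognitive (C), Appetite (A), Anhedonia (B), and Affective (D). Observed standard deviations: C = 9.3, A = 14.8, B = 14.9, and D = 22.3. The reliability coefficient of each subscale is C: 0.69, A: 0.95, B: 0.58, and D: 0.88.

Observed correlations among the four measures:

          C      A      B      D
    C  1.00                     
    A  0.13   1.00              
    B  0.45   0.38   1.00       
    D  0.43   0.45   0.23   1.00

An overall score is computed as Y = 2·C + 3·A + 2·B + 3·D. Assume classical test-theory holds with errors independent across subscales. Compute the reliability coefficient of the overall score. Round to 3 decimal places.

0.921

Var(Y) = 2²·9.3² + 3²·14.8² + 2²·14.9² + 3²·22.3² + 2·[6·9.3·14.8·0.13 + 4·9.3·14.9·0.45 + 6·9.3·22.3·0.43 + 6·14.8·14.9·0.38 + 9·14.8·22.3·0.45 + 6·14.9·22.3·0.23] = 7680.97 + 6379.66 = 14060.6.
Because errors are independent across components, Cov(Tᵢ,Tⱼ) = Cov(Xᵢ,Xⱼ); the off-diagonal part of the true-score variance is the same as above.
True-score variance = [2²·9.3²·0.69 + 3²·14.8²·0.95 + 2²·14.9²·0.58 + 3²·22.3²·0.88] + 6379.66 = 6565.1 + 6379.66 = 12944.8.
Reliability = 12944.8 / 14060.6 = 0.921.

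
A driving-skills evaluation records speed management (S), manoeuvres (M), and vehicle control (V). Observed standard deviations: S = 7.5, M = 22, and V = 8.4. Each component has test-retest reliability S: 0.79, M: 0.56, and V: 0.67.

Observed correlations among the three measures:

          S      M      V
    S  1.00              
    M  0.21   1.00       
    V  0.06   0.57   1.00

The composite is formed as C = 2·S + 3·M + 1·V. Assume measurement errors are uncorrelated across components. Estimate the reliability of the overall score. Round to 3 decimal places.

Var(C) = 2²·7.5² + 3²·22² + 8.4² + 2·[6·7.5·22·0.21 + 2·7.5·8.4·0.06 + 3·22·8.4·0.57] = 4651.56 + 1062.94 = 5714.5.
With uncorrelated errors the cross-covariances are all true-score covariance, so they carry over unchanged; only the diagonal terms shrink to ρᵢσᵢ².
True-score variance = [2²·7.5²·0.79 + 3²·22²·0.56 + 8.4²·0.67] + 1062.94 = 2664.39 + 1062.94 = 3727.32.
Reliability = 3727.32 / 5714.5 = 0.652.

0.652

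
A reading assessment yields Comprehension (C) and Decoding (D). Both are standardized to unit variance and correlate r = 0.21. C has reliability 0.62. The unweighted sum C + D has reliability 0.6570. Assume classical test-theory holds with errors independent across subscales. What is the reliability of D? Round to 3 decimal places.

Var(C+D) = 2 + 2·0.21 = 2.420.
True-score variance = ρ_C + ρ_D + 2·0.21, so 0.6570 = (0.62 + ρ_D + 0.42) / 2.420.
ρ_D = 0.6570·2.420 − 0.62 − 0.42 = 0.550.

0.550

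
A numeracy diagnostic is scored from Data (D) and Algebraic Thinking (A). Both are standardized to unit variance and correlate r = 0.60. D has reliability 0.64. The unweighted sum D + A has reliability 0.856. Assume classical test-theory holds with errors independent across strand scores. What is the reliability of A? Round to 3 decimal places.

0.899

Var(D+A) = 2 + 2·0.60 = 3.200.
True-score variance = ρ_D + ρ_A + 2·0.60, so 0.856 = (0.64 + ρ_A + 1.20) / 3.200.
ρ_A = 0.856·3.200 − 0.64 − 1.20 = 0.899.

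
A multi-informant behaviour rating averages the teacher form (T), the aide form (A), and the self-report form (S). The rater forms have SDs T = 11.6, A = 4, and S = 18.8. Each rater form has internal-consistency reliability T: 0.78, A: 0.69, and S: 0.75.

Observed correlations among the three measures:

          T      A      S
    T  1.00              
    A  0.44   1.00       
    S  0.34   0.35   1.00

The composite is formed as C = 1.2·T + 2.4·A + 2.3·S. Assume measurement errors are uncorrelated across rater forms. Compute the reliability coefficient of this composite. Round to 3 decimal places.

0.819

Var(C) = 1.2²·11.6² + 2.4²·4² + 2.3²·18.8² + 2·[2.88·11.6·4·0.44 + 2.76·11.6·18.8·0.34 + 5.52·4·18.8·0.35] = 2155.62 + 817.462 = 2973.09.
Under uncorrelated errors the observed covariances equal the true-score covariances, so only the own-variance terms attenuate.
True-score variance = [1.2²·11.6²·0.78 + 2.4²·4²·0.69 + 2.3²·18.8²·0.75] + 817.462 = 1617 + 817.462 = 2434.46.
Reliability = 2434.46 / 2973.09 = 0.819.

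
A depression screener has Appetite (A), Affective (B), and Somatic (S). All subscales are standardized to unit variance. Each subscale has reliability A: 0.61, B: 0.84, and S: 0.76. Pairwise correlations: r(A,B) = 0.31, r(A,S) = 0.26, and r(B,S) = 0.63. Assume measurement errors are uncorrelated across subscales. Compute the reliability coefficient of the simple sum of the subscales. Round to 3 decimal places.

Var(A+B+S) = 3 + 2·[0.31 + 0.26 + 0.63] = 3 + 2.4 = 5.4.
Because errors are independent across components, Cov(Tᵢ,Tⱼ) = Cov(Xᵢ,Xⱼ); the off-diagonal part of the true-score variance is the same as above.
True-score variance = [0.61 + 0.84 + 0.76] + 2.4 = 2.21 + 2.4 = 4.61.
Reliability = 4.61 / 5.4 = 0.854.

0.854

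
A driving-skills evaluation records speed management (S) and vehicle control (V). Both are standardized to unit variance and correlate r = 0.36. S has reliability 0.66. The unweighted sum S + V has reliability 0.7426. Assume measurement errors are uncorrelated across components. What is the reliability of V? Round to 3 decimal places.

Var(S+V) = 2 + 2·0.36 = 2.720.
True-score variance = ρ_S + ρ_V + 2·0.36, so 0.7426 = (0.66 + ρ_V + 0.72) / 2.720.
ρ_V = 0.7426·2.720 − 0.66 − 0.72 = 0.640.

0.640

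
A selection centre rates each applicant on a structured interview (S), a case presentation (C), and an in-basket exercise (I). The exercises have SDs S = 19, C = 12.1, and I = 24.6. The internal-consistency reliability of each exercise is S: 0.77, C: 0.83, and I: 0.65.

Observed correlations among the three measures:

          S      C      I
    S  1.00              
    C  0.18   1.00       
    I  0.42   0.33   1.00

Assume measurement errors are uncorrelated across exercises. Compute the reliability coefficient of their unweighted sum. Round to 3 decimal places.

Var(S+C+I) = 19² + 12.1² + 24.6² + 2·[19·12.1·0.18 + 19·24.6·0.42 + 12.1·24.6·0.33] = 1112.57 + 671.836 = 1784.41.
With uncorrelated errors the cross-covariances are all true-score covariance, so they carry over unchanged; only the diagonal terms shrink to ρᵢσᵢ².
True-score variance = [19²·0.77 + 12.1²·0.83 + 24.6²·0.65] + 671.836 = 792.844 + 671.836 = 1464.68.
Reliability = 1464.68 / 1784.41 = 0.821.

0.821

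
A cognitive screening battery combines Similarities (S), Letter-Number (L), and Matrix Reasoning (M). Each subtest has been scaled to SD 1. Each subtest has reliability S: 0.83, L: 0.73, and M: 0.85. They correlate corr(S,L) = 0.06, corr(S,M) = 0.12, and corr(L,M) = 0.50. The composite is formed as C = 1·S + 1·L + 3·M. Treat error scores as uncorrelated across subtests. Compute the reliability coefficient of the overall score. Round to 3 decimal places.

Var(C) = 1 + 1 + 3² + 2·[0.06 + 3·0.12 + 3·0.50] = 11 + 3.84 = 14.84.
Under uncorrelated errors the observed covariances equal the true-score covariances, so only the own-variance terms attenuate.
True-score variance = [0.83 + 0.73 + 3²·0.85] + 3.84 = 9.21 + 3.84 = 13.05.
Reliability = 13.05 / 14.84 = 0.879.

0.879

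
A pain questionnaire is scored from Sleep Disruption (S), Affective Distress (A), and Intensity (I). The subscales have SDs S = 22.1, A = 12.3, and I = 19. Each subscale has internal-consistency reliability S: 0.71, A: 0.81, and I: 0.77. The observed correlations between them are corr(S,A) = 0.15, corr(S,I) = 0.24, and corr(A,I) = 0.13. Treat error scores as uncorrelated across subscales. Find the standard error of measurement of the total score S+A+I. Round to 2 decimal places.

15.92

Var(total) = 1000.7 + 343.863 = 1344.56.
True-score variance = 747.286 + 343.863 = 1091.15, so reliability = 0.8115.
Error variance = 1344.56 − 1091.15 = 253.414; SEM = √253.414 = 15.92.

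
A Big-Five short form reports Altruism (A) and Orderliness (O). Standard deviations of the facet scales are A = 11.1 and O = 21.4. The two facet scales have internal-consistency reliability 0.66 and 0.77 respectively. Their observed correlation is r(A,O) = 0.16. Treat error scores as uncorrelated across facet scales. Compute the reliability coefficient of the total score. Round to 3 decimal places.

0.776

Var(A+O) = 11.1² + 21.4² + 2·[11.1·21.4·0.16] = 581.17 + 76.0128 = 657.183.
With uncorrelated errors the cross-covariances are all true-score covariance, so they carry over unchanged; only the diagonal terms shrink to ρᵢσᵢ².
True-score variance = [11.1²·0.66 + 21.4²·0.77] + 76.0128 = 433.948 + 76.0128 = 509.961.
Reliability = 509.961 / 657.183 = 0.776.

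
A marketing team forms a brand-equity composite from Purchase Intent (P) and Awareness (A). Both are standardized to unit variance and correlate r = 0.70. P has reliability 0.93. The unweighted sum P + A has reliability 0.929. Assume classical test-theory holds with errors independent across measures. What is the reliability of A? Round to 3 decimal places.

Var(P+A) = 2 + 2·0.70 = 3.400.
True-score variance = ρ_P + ρ_A + 2·0.70, so 0.929 = (0.93 + ρ_A + 1.40) / 3.400.
ρ_A = 0.929·3.400 − 0.93 − 1.40 = 0.829.

0.829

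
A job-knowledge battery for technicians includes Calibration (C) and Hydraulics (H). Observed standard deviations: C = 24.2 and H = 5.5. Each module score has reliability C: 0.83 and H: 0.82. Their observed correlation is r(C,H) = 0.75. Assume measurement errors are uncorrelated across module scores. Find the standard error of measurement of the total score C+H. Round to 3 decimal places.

10.247

Var(total) = 615.89 + 199.65 = 815.54.
True-score variance = 510.886 + 199.65 = 710.536, so reliability = 0.8712.
Error variance = 815.54 − 710.536 = 105.004; SEM = √105.004 = 10.247.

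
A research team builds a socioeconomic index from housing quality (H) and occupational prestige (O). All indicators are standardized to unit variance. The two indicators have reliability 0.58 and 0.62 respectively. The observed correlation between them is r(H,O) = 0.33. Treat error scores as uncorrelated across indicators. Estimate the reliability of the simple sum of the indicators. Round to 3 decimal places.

0.699

Var(H+O) = 2 + 2·[0.33] = 2 + 0.66 = 2.66.
Under uncorrelated errors the observed covariances equal the true-score covariances, so only the own-variance terms attenuate.
True-score variance = [0.58 + 0.62] + 0.66 = 1.2 + 0.66 = 1.86.
Reliability = 1.86 / 2.66 = 0.699.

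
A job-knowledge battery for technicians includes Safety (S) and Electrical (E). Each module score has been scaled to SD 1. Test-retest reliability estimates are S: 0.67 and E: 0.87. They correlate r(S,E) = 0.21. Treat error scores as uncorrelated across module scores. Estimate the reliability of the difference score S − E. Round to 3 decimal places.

Var(S−E) = 1 + 1 − 2·0.21 = 2 − 0.42 = 1.58.
Because errors are independent across components, Cov(Tᵢ,Tⱼ) = Cov(Xᵢ,Xⱼ); the off-diagonal part of the true-score variance is the same as above.
True-score variance = [0.67 + 0.87] − 0.42 = 1.54 − 0.42 = 1.12.
Reliability = 1.12 / 1.58 = 0.709.

0.709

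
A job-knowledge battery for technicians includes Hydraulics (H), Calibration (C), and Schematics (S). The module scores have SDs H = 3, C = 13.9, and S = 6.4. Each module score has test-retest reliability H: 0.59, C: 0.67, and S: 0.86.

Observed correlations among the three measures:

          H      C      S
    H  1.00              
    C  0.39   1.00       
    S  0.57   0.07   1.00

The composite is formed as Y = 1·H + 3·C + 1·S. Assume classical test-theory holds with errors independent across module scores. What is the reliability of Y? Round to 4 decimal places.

0.7002

Var(Y) = 3² + 3²·13.9² + 6.4² + 2·[3·3·13.9·0.39 + 3·6.4·0.57 + 3·13.9·6.4·0.07] = 1788.85 + 156.829 = 1945.68.
Under uncorrelated errors the observed covariances equal the true-score covariances, so only the own-variance terms attenuate.
True-score variance = [3²·0.59 + 3²·13.9²·0.67 + 6.4²·0.86] + 156.829 = 1205.59 + 156.829 = 1362.42.
Reliability = 1362.42 / 1945.68 = 0.7002.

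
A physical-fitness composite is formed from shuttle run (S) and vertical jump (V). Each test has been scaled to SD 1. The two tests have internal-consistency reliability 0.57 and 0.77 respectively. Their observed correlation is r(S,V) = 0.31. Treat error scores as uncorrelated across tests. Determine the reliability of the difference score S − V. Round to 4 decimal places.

0.5217

Var(S−V) = 1 + 1 − 2·0.31 = 2 − 0.62 = 1.38.
With uncorrelated errors the cross-covariances are all true-score covariance, so they carry over unchanged; only the diagonal terms shrink to ρᵢσᵢ².
True-score variance = [0.57 + 0.77] − 0.62 = 1.34 − 0.62 = 0.72.
Reliability = 0.72 / 1.38 = 0.5217.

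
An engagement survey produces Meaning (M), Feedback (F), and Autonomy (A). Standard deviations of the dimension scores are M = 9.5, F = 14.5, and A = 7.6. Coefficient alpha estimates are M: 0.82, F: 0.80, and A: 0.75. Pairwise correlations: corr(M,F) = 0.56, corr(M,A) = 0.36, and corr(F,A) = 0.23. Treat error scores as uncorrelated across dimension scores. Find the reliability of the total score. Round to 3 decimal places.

Var(M+F+A) = 9.5² + 14.5² + 7.6² + 2·[9.5·14.5·0.56 + 9.5·7.6·0.36 + 14.5·7.6·0.23] = 358.26 + 256.956 = 615.216.
With uncorrelated errors the cross-covariances are all true-score covariance, so they carry over unchanged; only the diagonal terms shrink to ρᵢσᵢ².
True-score variance = [9.5²·0.82 + 14.5²·0.80 + 7.6²·0.75] + 256.956 = 285.525 + 256.956 = 542.481.
Reliability = 542.481 / 615.216 = 0.882.

0.882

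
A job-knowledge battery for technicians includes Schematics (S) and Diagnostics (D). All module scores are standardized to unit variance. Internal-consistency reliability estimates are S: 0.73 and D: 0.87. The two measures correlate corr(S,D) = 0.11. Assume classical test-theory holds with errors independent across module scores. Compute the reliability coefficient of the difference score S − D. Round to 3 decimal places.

0.775

Var(S−D) = 1 + 1 − 2·0.11 = 2 − 0.22 = 1.78.
With uncorrelated errors the cross-covariances are all true-score covariance, so they carry over unchanged; only the diagonal terms shrink to ρᵢσᵢ².
True-score variance = [0.73 + 0.87] − 0.22 = 1.6 − 0.22 = 1.38.
Reliability = 1.38 / 1.78 = 0.775.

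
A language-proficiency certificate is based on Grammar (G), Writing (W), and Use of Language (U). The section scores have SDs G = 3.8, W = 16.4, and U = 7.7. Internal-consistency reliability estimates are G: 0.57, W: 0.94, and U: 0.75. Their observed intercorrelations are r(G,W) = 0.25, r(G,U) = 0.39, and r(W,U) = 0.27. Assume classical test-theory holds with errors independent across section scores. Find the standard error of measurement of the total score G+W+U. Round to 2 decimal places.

6.10

Var(total) = 342.69 + 122.174 = 464.864.
True-score variance = 305.521 + 122.174 = 427.695, so reliability = 0.9200.
Error variance = 464.864 − 427.695 = 37.1693; SEM = √37.1693 = 6.10.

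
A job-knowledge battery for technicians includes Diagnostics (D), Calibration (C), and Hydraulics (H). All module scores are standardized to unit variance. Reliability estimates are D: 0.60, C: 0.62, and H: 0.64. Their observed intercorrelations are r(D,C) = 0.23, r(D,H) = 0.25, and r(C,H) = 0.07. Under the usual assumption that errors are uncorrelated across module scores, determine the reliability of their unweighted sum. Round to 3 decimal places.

0.722

Var(D+C+H) = 3 + 2·[0.23 + 0.25 + 0.07] = 3 + 1.1 = 4.1.
Because errors are independent across components, Cov(Tᵢ,Tⱼ) = Cov(Xᵢ,Xⱼ); the off-diagonal part of the true-score variance is the same as above.
True-score variance = [0.60 + 0.62 + 0.64] + 1.1 = 1.86 + 1.1 = 2.96.
Reliability = 2.96 / 4.1 = 0.722.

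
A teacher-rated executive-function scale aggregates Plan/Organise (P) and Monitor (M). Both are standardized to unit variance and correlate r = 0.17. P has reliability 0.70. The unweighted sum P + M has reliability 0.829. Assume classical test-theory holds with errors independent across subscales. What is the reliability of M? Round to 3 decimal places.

Var(P+M) = 2 + 2·0.17 = 2.340.
True-score variance = ρ_P + ρ_M + 2·0.17, so 0.829 = (0.70 + ρ_M + 0.34) / 2.340.
ρ_M = 0.829·2.340 − 0.70 − 0.34 = 0.900.

0.900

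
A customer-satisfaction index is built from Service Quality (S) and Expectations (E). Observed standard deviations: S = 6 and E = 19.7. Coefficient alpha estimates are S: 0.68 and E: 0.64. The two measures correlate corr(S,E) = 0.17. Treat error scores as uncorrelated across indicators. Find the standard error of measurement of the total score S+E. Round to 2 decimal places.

Var(total) = 424.09 + 40.188 = 464.278.
True-score variance = 272.858 + 40.188 = 313.046, so reliability = 0.6743.
Error variance = 464.278 − 313.046 = 151.232; SEM = √151.232 = 12.30.

12.30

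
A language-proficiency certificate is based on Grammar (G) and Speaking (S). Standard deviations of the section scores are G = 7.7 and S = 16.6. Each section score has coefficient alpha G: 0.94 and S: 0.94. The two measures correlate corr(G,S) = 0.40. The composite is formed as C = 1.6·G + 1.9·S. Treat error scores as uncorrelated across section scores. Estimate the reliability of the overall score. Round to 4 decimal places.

0.9528

Var(C) = 1.6²·7.7² + 1.9²·16.6² + 2·[3.04·7.7·16.6·0.40] = 1146.55 + 310.858 = 1457.41.
Because errors are independent across components, Cov(Tᵢ,Tⱼ) = Cov(Xᵢ,Xⱼ); the off-diagonal part of the true-score variance is the same as above.
True-score variance = [1.6²·7.7²·0.94 + 1.9²·16.6²·0.94] + 310.858 = 1077.76 + 310.858 = 1388.62.
Reliability = 1388.62 / 1457.41 = 0.9528.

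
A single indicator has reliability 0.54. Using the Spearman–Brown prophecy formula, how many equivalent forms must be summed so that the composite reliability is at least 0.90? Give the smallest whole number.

8

k ≥ ρ*(1−ρ₁)/(ρ₁(1−ρ*)) = 0.90·0.46 / (0.54·0.10) = 7.667.
Smallest integer k = 8.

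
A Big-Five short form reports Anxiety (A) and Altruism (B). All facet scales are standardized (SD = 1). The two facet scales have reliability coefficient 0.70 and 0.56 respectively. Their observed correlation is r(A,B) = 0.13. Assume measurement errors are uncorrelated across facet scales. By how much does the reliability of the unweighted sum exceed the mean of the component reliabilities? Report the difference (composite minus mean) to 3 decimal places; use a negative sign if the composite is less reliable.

Var(sum) = 2 + 0.26 = 2.26; true-score variance = 1.26 + 0.26 = 1.52; composite reliability = 0.6726.
Mean component reliability = 0.6300.
Difference = 0.6726 − 0.6300 = 0.043.

0.043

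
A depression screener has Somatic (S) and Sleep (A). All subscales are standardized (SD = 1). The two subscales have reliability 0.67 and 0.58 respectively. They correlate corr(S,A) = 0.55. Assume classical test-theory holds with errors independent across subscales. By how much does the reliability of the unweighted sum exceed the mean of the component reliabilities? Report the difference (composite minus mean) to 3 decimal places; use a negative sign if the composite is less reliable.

Var(sum) = 2 + 1.1 = 3.1; true-score variance = 1.25 + 1.1 = 2.35; composite reliability = 0.7581.
Mean component reliability = 0.6250.
Difference = 0.7581 − 0.6250 = 0.133.

0.133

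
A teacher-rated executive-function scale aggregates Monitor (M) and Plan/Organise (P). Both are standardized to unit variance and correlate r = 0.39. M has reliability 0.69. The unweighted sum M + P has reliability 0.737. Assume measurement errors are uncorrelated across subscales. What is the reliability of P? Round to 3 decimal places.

0.579

Var(M+P) = 2 + 2·0.39 = 2.780.
True-score variance = ρ_M + ρ_P + 2·0.39, so 0.737 = (0.69 + ρ_P + 0.78) / 2.780.
ρ_P = 0.737·2.780 − 0.69 − 0.78 = 0.579.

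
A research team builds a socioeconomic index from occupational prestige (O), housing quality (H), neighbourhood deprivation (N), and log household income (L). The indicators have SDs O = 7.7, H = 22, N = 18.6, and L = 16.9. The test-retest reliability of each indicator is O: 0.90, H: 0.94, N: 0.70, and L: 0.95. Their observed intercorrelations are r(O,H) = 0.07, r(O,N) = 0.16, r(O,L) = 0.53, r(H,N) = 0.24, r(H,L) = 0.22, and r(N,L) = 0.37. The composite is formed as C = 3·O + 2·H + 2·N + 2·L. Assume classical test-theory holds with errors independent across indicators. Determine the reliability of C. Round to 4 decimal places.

Var(C) = 3²·7.7² + 2²·22² + 2²·18.6² + 2²·16.9² + 2·[6·7.7·22·0.07 + 6·7.7·18.6·0.16 + 6·7.7·16.9·0.53 + 4·22·18.6·0.24 + 4·22·16.9·0.22 + 4·18.6·16.9·0.37] = 4995.89 + 3615.38 = 8611.27.
Under uncorrelated errors the observed covariances equal the true-score covariances, so only the own-variance terms attenuate.
True-score variance = [3²·7.7²·0.90 + 2²·22²·0.94 + 2²·18.6²·0.70 + 2²·16.9²·0.95] + 3615.38 = 4354.09 + 3615.38 = 7969.48.
Reliability = 7969.48 / 8611.27 = 0.9255.

0.9255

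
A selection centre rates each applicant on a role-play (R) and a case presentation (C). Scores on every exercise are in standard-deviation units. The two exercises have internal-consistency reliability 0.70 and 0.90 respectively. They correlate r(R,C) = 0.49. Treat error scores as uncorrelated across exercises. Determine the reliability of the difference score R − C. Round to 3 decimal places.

0.608

Var(R−C) = 1 + 1 − 2·0.49 = 2 − 0.98 = 1.02.
With uncorrelated errors the cross-covariances are all true-score covariance, so they carry over unchanged; only the diagonal terms shrink to ρᵢσᵢ².
True-score variance = [0.70 + 0.90] − 0.98 = 1.6 − 0.98 = 0.62.
Reliability = 0.62 / 1.02 = 0.608.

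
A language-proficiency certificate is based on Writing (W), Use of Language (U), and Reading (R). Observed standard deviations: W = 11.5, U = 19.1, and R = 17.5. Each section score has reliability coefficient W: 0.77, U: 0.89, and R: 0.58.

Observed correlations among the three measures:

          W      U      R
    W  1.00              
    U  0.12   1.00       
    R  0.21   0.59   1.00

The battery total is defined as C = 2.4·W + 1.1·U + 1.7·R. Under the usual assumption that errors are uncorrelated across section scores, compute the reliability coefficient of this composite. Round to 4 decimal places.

Var(C) = 2.4²·11.5² + 1.1²·19.1² + 1.7²·17.5² + 2·[2.64·11.5·19.1·0.12 + 4.08·11.5·17.5·0.21 + 1.87·19.1·17.5·0.59] = 2088.24 + 1221.59 = 3309.83.
Because errors are independent across components, Cov(Tᵢ,Tⱼ) = Cov(Xᵢ,Xⱼ); the off-diagonal part of the true-score variance is the same as above.
True-score variance = [2.4²·11.5²·0.77 + 1.1²·19.1²·0.89 + 1.7²·17.5²·0.58] + 1221.59 = 1492.76 + 1221.59 = 2714.34.
Reliability = 2714.34 / 3309.83 = 0.8201.

0.8201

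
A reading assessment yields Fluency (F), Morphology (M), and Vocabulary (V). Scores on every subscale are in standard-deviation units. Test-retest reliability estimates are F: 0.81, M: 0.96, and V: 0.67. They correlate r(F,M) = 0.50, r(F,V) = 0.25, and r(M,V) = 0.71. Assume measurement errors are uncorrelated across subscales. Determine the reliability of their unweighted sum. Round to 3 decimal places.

0.905

Var(F+M+V) = 3 + 2·[0.50 + 0.25 + 0.71] = 3 + 2.92 = 5.92.
With uncorrelated errors the cross-covariances are all true-score covariance, so they carry over unchanged; only the diagonal terms shrink to ρᵢσᵢ².
True-score variance = [0.81 + 0.96 + 0.67] + 2.92 = 2.44 + 2.92 = 5.36.
Reliability = 5.36 / 5.92 = 0.905.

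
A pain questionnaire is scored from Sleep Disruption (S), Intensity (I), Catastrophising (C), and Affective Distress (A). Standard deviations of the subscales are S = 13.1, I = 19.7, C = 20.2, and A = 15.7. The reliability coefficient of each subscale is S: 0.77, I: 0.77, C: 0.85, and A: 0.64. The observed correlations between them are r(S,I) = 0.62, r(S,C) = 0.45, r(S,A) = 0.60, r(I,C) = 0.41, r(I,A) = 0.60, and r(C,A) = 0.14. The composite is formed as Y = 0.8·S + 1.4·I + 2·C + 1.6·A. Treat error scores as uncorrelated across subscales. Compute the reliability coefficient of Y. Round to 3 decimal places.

Var(Y) = 0.8²·13.1² + 1.4²·19.7² + 2²·20.2² + 1.6²·15.7² + 2·[1.12·13.1·19.7·0.62 + 1.6·13.1·20.2·0.45 + 1.28·13.1·15.7·0.60 + 2.8·19.7·20.2·0.41 + 2.24·19.7·15.7·0.60 + 3.2·20.2·15.7·0.14] = 3133.66 + 3084.57 = 6218.23.
With uncorrelated errors the cross-covariances are all true-score covariance, so they carry over unchanged; only the diagonal terms shrink to ρᵢσᵢ².
True-score variance = [0.8²·13.1²·0.77 + 1.4²·19.7²·0.77 + 2²·20.2²·0.85 + 1.6²·15.7²·0.64] + 3084.57 = 2461.46 + 3084.57 = 5546.03.
Reliability = 5546.03 / 6218.23 = 0.892.

0.892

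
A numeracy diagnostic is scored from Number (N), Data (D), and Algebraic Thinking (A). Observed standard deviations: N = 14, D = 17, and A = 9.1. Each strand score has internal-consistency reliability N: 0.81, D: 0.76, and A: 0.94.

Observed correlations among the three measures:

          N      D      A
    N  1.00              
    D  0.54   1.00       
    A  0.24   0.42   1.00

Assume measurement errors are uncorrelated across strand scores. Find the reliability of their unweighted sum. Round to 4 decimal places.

Var(N+D+A) = 14² + 17² + 9.1² + 2·[14·17·0.54 + 14·9.1·0.24 + 17·9.1·0.42] = 567.81 + 448.14 = 1015.95.
Under uncorrelated errors the observed covariances equal the true-score covariances, so only the own-variance terms attenuate.
True-score variance = [14²·0.81 + 17²·0.76 + 9.1²·0.94] + 448.14 = 456.241 + 448.14 = 904.381.
Reliability = 904.381 / 1015.95 = 0.8902.

0.8902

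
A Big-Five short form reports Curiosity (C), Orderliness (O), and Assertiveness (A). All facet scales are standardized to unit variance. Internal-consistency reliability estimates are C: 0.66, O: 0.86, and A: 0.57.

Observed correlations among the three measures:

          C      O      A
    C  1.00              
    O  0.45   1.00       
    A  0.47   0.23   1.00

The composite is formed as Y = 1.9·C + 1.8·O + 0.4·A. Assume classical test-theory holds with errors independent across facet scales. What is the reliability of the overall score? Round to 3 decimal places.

Var(Y) = 1.9² + 1.8² + 0.4² + 2·[3.42·0.45 + 0.76·0.47 + 0.72·0.23] = 7.01 + 4.1236 = 11.1336.
Under uncorrelated errors the observed covariances equal the true-score covariances, so only the own-variance terms attenuate.
True-score variance = [1.9²·0.66 + 1.8²·0.86 + 0.4²·0.57] + 4.1236 = 5.2602 + 4.1236 = 9.3838.
Reliability = 9.3838 / 11.1336 = 0.843.

0.843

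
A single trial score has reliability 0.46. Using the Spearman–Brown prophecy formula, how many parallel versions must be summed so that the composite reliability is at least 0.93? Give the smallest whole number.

16

k ≥ ρ*(1−ρ₁)/(ρ₁(1−ρ*)) = 0.93·0.54 / (0.46·0.07) = 15.596.
Smallest integer k = 16.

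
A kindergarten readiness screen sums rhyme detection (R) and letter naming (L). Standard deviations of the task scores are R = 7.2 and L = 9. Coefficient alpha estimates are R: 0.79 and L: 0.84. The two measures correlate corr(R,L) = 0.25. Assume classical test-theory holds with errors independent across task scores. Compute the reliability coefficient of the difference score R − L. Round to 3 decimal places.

0.763

Var(R−L) = 7.2² + 9² − 2·7.2·9·0.25 = 132.84 − 32.4 = 100.44.
Under uncorrelated errors the observed covariances equal the true-score covariances, so only the own-variance terms attenuate.
True-score variance = [7.2²·0.79 + 9²·0.84] − 32.4 = 108.994 − 32.4 = 76.5936.
Reliability = 76.5936 / 100.44 = 0.763.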